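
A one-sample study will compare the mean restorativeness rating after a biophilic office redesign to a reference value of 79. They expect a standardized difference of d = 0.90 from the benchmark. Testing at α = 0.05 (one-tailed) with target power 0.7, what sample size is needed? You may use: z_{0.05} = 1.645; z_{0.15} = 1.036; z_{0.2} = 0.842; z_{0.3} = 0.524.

n = 6

For a one-sample test: n = ((z_{α} + z_β) / d)².
z_{α} + z_β = 1.645 + 0.524 = 2.169.
n = (2.169 / 0.90)² = 2.410² = 5.81.
Round up.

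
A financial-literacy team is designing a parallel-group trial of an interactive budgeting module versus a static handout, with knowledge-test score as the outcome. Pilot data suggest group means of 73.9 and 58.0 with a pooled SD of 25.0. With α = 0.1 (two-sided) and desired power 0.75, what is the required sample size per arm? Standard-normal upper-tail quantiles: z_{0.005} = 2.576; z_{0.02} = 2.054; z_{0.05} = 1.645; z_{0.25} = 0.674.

n = 27 per group

Cohen's d = |M₁ − M₂| / SD_pooled = |73.9 − 58.0| / 25.0 = 15.9 / 25.0 = 0.636.
For two independent groups with equal n: n = 2·((z_{α/2} + z_β) / d)².
z_{α/2} + z_β = 1.645 + 0.674 = 2.319.
n = 2 × (2.319 / 0.636)² = 2 × 3.646² = 2 × 13.29 = 26.6.
Round up to the next whole participant.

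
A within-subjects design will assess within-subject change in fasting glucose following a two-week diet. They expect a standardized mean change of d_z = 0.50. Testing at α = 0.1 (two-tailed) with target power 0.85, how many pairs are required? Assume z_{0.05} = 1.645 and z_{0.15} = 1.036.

For a paired (one-sample on differences) test: n = ((z_{α/2} + z_β) / d)².
z_{α/2} + z_β = 1.645 + 1.036 = 2.681.
n = (2.681 / 0.50)² = 5.362² = 28.75.
Round up.

n = 29 pairs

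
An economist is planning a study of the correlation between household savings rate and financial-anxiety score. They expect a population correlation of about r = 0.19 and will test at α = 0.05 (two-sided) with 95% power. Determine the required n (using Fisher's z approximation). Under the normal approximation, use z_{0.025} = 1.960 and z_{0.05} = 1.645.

Fisher's z: C = ½·ln((1+r)/(1−r)) = ½·ln(1.4691) = 0.1923.
n = ((z_{α/2} + z_β)/C)² + 3.
(1.960 + 1.645) / 0.1923 = 3.605 / 0.1923 = 18.747.
n = 18.747² + 3 = 351.44 + 3 = 354.4.
Round up.

n = 355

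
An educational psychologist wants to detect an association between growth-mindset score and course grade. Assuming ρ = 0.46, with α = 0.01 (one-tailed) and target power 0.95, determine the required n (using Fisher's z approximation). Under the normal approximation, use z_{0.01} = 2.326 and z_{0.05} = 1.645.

n = 67

Fisher's z: C = ½·ln((1+r)/(1−r)) = ½·ln(2.7037) = 0.4973.
n = ((z_{α} + z_β)/C)² + 3.
(2.326 + 1.645) / 0.4973 = 3.971 / 0.4973 = 7.985.
n = 7.985² + 3 = 63.76 + 3 = 66.8.
Round up.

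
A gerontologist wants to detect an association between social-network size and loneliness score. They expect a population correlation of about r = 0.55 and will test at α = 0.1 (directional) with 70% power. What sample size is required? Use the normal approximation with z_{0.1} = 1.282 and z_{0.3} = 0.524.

Fisher's z: C = ½·ln((1+r)/(1−r)) = ½·ln(3.4444) = 0.6184.
n = ((z_{α} + z_β)/C)² + 3.
(1.282 + 0.524) / 0.6184 = 1.806 / 0.6184 = 2.920.
n = 2.920² + 3 = 8.53 + 3 = 11.5.
Round up.

n = 12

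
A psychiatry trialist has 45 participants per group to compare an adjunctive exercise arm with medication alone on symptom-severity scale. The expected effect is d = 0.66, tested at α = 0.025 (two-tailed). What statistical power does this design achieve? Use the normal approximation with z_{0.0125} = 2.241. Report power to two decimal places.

For two equal groups, power = Φ(d·√(n/2) − z_{α/2}).
d·√(n/2) = 0.66 × √(45/2) = 0.66 × 4.743 = 3.131.
z_β = 3.131 − 2.241 = 0.890.
Power = Φ(0.890) = 0.813.

power ≈ 0.81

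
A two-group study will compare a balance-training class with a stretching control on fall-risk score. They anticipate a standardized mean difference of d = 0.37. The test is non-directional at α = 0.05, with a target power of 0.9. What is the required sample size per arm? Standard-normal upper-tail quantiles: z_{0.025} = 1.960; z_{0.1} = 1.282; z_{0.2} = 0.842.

n = 154 per group

For two independent groups with equal n: n = 2·((z_{α/2} + z_β) / d)².
z_{α/2} + z_β = 1.960 + 1.282 = 3.242.
n = 2 × (3.242 / 0.37)² = 2 × 8.762² = 2 × 76.78 = 153.6.
Round up to the next whole participant.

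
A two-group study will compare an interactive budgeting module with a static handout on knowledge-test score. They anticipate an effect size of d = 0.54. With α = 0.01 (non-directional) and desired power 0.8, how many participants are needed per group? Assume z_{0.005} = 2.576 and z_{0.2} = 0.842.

For two independent groups with equal n: n = 2·((z_{α/2} + z_β) / d)².
z_{α/2} + z_β = 2.576 + 0.842 = 3.418.
n = 2 × (3.418 / 0.54)² = 2 × 6.330² = 2 × 40.06 = 80.1.
Round up to the next whole participant.

n = 81 per group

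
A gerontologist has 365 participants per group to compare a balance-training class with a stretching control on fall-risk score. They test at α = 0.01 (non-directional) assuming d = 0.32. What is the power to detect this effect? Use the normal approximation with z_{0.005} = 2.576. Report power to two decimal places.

For two equal groups, power = Φ(d·√(n/2) − z_{α/2}).
d·√(n/2) = 0.32 × √(365/2) = 0.32 × 13.509 = 4.323.
z_β = 4.323 − 2.576 = 1.747.
Power = Φ(1.747) = 0.960.

power ≈ 0.96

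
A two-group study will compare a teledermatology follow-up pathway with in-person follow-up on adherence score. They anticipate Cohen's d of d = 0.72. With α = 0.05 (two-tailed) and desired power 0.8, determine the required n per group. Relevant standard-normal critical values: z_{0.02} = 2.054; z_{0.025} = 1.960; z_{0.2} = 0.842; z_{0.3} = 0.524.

n = 31 per group

For two independent groups with equal n: n = 2·((z_{α/2} + z_β) / d)².
z_{α/2} + z_β = 1.960 + 0.842 = 2.802.
n = 2 × (2.802 / 0.72)² = 2 × 3.892² = 2 × 15.15 = 30.3.
Round up to the next whole participant.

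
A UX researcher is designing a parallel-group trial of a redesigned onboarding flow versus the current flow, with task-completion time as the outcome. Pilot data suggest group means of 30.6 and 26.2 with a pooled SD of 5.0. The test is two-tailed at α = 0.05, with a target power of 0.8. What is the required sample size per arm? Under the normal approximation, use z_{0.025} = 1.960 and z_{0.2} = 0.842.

Cohen's d = |M₁ − M₂| / SD_pooled = |30.6 − 26.2| / 5.0 = 4.4 / 5.0 = 0.880.
For two independent groups with equal n: n = 2·((z_{α/2} + z_β) / d)².
z_{α/2} + z_β = 1.960 + 0.842 = 2.802.
n = 2 × (2.802 / 0.880)² = 2 × 3.184² = 2 × 10.14 = 20.3.
Round up to the next whole participant.

n = 21 per group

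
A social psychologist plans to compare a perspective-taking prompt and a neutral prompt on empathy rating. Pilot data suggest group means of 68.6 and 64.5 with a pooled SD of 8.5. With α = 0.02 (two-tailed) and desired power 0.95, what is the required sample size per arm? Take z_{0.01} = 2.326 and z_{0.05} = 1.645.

Cohen's d = |M₁ − M₂| / SD_pooled = |68.6 − 64.5| / 8.5 = 4.1 / 8.5 = 0.482.
For two independent groups with equal n: n = 2·((z_{α/2} + z_β) / d)².
z_{α/2} + z_β = 2.326 + 1.645 = 3.971.
n = 2 × (3.971 / 0.482)² = 2 × 8.239² = 2 × 67.87 = 135.7.
Round up to the next whole participant.

n = 136 per group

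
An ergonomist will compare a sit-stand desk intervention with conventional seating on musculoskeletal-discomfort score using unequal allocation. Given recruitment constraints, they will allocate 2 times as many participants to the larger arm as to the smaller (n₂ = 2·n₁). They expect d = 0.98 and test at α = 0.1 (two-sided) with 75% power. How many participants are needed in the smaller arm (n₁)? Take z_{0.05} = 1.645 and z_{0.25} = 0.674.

n₁ = 9

With allocation ratio k = n₂/n₁ = 2, Var(x̄₁−x̄₂) = σ²(1/n₁ + 1/(k·n₁)) = σ²·(k+1)/(k·n₁).
So n₁ = (1 + 1/k)·((z_{α/2} + z_β)/d)² = 1.500 × (2.319/0.98)².
n₁ = 1.500 × 5.60 = 8.4.
Round up: n₁ = 9, giving n₂ = 2 × 9 = 18.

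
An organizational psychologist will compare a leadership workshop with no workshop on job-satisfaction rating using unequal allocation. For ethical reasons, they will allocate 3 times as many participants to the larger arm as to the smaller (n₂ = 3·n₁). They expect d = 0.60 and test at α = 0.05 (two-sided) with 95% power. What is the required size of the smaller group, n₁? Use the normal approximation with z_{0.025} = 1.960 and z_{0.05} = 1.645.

With allocation ratio k = n₂/n₁ = 3, Var(x̄₁−x̄₂) = σ²(1/n₁ + 1/(k·n₁)) = σ²·(k+1)/(k·n₁).
So n₁ = (1 + 1/k)·((z_{α/2} + z_β)/d)² = 1.333 × (3.605/0.60)².
n₁ = 1.333 × 36.10 = 48.1.
Round up: n₁ = 49, giving n₂ = 3 × 49 = 147.

n₁ = 49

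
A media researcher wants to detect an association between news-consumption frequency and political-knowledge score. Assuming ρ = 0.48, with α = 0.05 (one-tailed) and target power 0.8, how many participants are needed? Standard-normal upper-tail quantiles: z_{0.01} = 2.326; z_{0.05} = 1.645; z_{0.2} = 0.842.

Fisher's z: C = ½·ln((1+r)/(1−r)) = ½·ln(2.8462) = 0.5230.
n = ((z_{α} + z_β)/C)² + 3.
(1.645 + 0.842) / 0.5230 = 2.487 / 0.5230 = 4.755.
n = 4.755² + 3 = 22.61 + 3 = 25.6.
Round up.

n = 26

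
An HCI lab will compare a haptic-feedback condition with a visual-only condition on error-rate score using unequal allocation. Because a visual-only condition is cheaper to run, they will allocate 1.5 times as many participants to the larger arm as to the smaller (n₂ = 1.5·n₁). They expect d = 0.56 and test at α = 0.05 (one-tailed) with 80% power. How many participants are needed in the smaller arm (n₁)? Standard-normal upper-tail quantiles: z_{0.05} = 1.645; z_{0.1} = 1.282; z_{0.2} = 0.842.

With allocation ratio k = n₂/n₁ = 1.5, Var(x̄₁−x̄₂) = σ²(1/n₁ + 1/(k·n₁)) = σ²·(k+1)/(k·n₁).
So n₁ = (1 + 1/k)·((z_{α} + z_β)/d)² = 1.667 × (2.487/0.56)².
n₁ = 1.667 × 19.72 = 32.9.
Round up: n₁ = 33, giving n₂ = ⌈1.5 × 33⌉ = ⌈49.5⌉ = 50.

n₁ = 33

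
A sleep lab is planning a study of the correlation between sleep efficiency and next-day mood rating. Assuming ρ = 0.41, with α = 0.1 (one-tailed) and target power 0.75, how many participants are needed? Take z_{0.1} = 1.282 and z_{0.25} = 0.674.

n = 24

Fisher's z: C = ½·ln((1+r)/(1−r)) = ½·ln(2.3898) = 0.4356.
n = ((z_{α} + z_β)/C)² + 3.
(1.282 + 0.674) / 0.4356 = 1.956 / 0.4356 = 4.490.
n = 4.490² + 3 = 20.16 + 3 = 23.2.
Round up.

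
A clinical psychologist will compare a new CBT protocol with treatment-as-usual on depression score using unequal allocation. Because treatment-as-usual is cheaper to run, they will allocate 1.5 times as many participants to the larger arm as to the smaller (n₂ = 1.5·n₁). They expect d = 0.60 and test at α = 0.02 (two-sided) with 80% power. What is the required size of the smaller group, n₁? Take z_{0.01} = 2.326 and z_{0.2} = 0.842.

With allocation ratio k = n₂/n₁ = 1.5, Var(x̄₁−x̄₂) = σ²(1/n₁ + 1/(k·n₁)) = σ²·(k+1)/(k·n₁).
So n₁ = (1 + 1/k)·((z_{α/2} + z_β)/d)² = 1.667 × (3.168/0.60)².
n₁ = 1.667 × 27.88 = 46.5.
Round up: n₁ = 47, giving n₂ = ⌈1.5 × 47⌉ = ⌈70.5⌉ = 71.

n₁ = 47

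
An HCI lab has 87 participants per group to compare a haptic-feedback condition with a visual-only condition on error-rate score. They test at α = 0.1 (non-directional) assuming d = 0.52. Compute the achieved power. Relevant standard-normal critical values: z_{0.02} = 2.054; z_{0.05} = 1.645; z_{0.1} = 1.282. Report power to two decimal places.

power ≈ 0.96

For two equal groups, power = Φ(d·√(n/2) − z_{α/2}).
d·√(n/2) = 0.52 × √(87/2) = 0.52 × 6.595 = 3.430.
z_β = 3.430 − 1.645 = 1.785.
Power = Φ(1.785) = 0.963.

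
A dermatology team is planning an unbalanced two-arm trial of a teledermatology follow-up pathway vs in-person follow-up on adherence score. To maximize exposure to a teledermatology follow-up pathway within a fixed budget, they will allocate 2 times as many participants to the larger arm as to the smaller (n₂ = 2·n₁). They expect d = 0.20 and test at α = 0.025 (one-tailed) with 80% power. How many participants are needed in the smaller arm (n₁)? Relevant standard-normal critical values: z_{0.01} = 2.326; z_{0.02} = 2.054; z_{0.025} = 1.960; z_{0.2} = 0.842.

n₁ = 295

With allocation ratio k = n₂/n₁ = 2, Var(x̄₁−x̄₂) = σ²(1/n₁ + 1/(k·n₁)) = σ²·(k+1)/(k·n₁).
So n₁ = (1 + 1/k)·((z_{α} + z_β)/d)² = 1.500 × (2.802/0.20)².
n₁ = 1.500 × 196.28 = 294.4.
Round up: n₁ = 295, giving n₂ = 2 × 295 = 590.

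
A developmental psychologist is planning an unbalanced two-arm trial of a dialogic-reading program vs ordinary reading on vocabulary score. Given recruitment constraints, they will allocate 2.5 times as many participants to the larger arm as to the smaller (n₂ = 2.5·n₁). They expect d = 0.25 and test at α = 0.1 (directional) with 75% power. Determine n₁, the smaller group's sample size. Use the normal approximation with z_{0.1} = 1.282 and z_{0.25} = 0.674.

With allocation ratio k = n₂/n₁ = 2.5, Var(x̄₁−x̄₂) = σ²(1/n₁ + 1/(k·n₁)) = σ²·(k+1)/(k·n₁).
So n₁ = (1 + 1/k)·((z_{α} + z_β)/d)² = 1.400 × (1.956/0.25)².
n₁ = 1.400 × 61.21 = 85.7.
Round up: n₁ = 86, giving n₂ = 2.5 × 86 = 215.

n₁ = 86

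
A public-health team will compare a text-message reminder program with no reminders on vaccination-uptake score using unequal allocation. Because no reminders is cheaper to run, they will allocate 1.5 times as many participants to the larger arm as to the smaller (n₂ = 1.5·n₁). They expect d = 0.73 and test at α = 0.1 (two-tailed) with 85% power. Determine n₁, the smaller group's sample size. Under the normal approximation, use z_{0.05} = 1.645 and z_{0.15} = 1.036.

n₁ = 23

With allocation ratio k = n₂/n₁ = 1.5, Var(x̄₁−x̄₂) = σ²(1/n₁ + 1/(k·n₁)) = σ²·(k+1)/(k·n₁).
So n₁ = (1 + 1/k)·((z_{α/2} + z_β)/d)² = 1.667 × (2.681/0.73)².
n₁ = 1.667 × 13.49 = 22.5.
Round up: n₁ = 23, giving n₂ = ⌈1.5 × 23⌉ = ⌈34.5⌉ = 35.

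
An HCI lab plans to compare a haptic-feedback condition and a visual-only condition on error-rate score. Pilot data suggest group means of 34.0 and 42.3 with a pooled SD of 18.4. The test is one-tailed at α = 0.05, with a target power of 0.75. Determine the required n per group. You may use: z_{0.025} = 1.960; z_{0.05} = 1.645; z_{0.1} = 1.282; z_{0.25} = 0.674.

Cohen's d = |M₁ − M₂| / SD_pooled = |34.0 − 42.3| / 18.4 = 8.3 / 18.4 = 0.451.
For two independent groups with equal n: n = 2·((z_{α} + z_β) / d)².
z_{α} + z_β = 1.645 + 0.674 = 2.319.
n = 2 × (2.319 / 0.451)² = 2 × 5.142² = 2 × 26.44 = 52.9.
Round up to the next whole participant.

n = 53 per group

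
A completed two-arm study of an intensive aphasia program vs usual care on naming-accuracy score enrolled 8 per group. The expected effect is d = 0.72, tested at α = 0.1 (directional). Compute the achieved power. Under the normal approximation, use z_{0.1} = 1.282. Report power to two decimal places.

For two equal groups, power = Φ(d·√(n/2) − z_{α}).
d·√(n/2) = 0.72 × √(8/2) = 0.72 × 2.000 = 1.440.
z_β = 1.440 − 1.282 = 0.158.
Power = Φ(0.158) = 0.563.

power ≈ 0.56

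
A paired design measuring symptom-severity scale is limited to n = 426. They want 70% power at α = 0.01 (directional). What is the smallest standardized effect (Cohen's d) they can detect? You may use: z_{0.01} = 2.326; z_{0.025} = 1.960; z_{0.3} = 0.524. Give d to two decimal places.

d_min ≈ 0.14

For a single sample (or paired design) of n = 426: d_min = (z_{α} + z_β)/√n.
z-sum = 2.326 + 0.524 = 2.850.
d_min = 2.850 / √426 = 2.850 / 20.640 = 0.138.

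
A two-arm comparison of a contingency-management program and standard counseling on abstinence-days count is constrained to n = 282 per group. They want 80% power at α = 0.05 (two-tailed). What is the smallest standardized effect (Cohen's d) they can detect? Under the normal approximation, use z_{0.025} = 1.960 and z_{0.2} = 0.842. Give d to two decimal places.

d_min ≈ 0.24

For two independent groups of n = 282 each: d_min = (z_{α/2} + z_β)·√(2/n).
z-sum = 1.960 + 0.842 = 2.802.
d_min = 2.802 × √(2/282) = 2.802 × 0.0842 = 0.236.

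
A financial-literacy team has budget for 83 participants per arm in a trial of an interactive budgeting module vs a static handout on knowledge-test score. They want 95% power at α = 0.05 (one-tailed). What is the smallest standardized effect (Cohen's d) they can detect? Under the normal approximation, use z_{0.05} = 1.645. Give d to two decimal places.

For two independent groups of n = 83 each: d_min = (z_{α} + z_β)·√(2/n).
z-sum = 1.645 + 1.645 = 3.290.
d_min = 3.290 × √(2/83) = 3.290 × 0.1552 = 0.511.

d_min ≈ 0.51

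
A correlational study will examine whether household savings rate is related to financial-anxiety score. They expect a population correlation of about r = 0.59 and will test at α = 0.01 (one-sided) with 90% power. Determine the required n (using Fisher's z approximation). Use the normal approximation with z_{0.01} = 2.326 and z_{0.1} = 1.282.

Fisher's z: C = ½·ln((1+r)/(1−r)) = ½·ln(3.8780) = 0.6777.
n = ((z_{α} + z_β)/C)² + 3.
(2.326 + 1.282) / 0.6777 = 3.608 / 0.6777 = 5.324.
n = 5.324² + 3 = 28.34 + 3 = 31.3.
Round up.

n = 32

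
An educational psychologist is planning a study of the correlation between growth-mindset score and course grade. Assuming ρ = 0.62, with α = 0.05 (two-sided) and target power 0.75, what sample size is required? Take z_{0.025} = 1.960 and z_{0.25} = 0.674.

Fisher's z: C = ½·ln((1+r)/(1−r)) = ½·ln(4.2632) = 0.7250.
n = ((z_{α/2} + z_β)/C)² + 3.
(1.960 + 0.674) / 0.7250 = 2.634 / 0.7250 = 3.633.
n = 3.633² + 3 = 13.20 + 3 = 16.2.
Round up.

n = 17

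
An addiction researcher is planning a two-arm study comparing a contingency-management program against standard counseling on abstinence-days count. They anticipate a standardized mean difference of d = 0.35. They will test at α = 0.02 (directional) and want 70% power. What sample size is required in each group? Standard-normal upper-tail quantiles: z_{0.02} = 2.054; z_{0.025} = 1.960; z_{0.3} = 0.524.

n = 109 per group

For two independent groups with equal n: n = 2·((z_{α} + z_β) / d)².
z_{α} + z_β = 2.054 + 0.524 = 2.578.
n = 2 × (2.578 / 0.35)² = 2 × 7.366² = 2 × 54.25 = 108.5.
Round up to the next whole participant.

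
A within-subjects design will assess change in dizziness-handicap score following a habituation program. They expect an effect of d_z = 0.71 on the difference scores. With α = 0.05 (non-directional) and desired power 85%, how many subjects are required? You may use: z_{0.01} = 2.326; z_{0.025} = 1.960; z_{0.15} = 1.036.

n = 18 pairs

For a paired (one-sample on differences) test: n = ((z_{α/2} + z_β) / d)².
z_{α/2} + z_β = 1.960 + 1.036 = 2.996.
n = (2.996 / 0.71)² = 4.220² = 17.81.
Round up.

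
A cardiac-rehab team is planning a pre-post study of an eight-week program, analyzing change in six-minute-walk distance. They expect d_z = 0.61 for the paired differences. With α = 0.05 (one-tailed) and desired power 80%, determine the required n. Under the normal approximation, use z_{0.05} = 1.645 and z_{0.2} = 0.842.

n = 17 pairs

For a paired (one-sample on differences) test: n = ((z_{α} + z_β) / d)².
z_{α} + z_β = 1.645 + 0.842 = 2.487.
n = (2.487 / 0.61)² = 4.077² = 16.62.
Round up.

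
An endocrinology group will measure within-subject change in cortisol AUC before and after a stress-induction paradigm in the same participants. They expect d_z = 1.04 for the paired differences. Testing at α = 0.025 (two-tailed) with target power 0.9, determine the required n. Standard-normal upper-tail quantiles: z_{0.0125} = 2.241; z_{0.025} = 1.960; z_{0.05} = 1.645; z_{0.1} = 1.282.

For a paired (one-sample on differences) test: n = ((z_{α/2} + z_β) / d)².
z_{α/2} + z_β = 2.241 + 1.282 = 3.523.
n = (3.523 / 1.04)² = 3.388² = 11.48.
Round up.

n = 12 pairs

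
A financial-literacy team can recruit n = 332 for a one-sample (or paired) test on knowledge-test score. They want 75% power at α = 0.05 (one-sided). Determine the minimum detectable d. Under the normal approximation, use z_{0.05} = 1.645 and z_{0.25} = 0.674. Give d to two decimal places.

For a single sample (or paired design) of n = 332: d_min = (z_{α} + z_β)/√n.
z-sum = 1.645 + 0.674 = 2.319.
d_min = 2.319 / √332 = 2.319 / 18.221 = 0.127.

d_min ≈ 0.13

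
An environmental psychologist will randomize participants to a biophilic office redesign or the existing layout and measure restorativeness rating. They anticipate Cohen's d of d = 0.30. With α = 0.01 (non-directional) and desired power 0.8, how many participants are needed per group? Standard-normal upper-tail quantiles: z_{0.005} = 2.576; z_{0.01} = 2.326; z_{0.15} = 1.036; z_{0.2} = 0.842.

n = 260 per group

For two independent groups with equal n: n = 2·((z_{α/2} + z_β) / d)².
z_{α/2} + z_β = 2.576 + 0.842 = 3.418.
n = 2 × (3.418 / 0.30)² = 2 × 11.393² = 2 × 129.81 = 259.6.
Round up to the next whole participant.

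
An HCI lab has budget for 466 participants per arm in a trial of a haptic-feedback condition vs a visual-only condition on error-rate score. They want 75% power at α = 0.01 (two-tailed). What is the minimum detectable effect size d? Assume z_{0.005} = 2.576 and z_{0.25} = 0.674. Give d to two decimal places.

d_min ≈ 0.21

For two independent groups of n = 466 each: d_min = (z_{α/2} + z_β)·√(2/n).
z-sum = 2.576 + 0.674 = 3.250.
d_min = 3.250 × √(2/466) = 3.250 × 0.0655 = 0.213.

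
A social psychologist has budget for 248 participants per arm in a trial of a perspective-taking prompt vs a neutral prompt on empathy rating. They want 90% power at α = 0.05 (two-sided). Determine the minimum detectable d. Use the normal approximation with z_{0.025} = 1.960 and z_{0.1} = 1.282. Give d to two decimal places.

For two independent groups of n = 248 each: d_min = (z_{α/2} + z_β)·√(2/n).
z-sum = 1.960 + 1.282 = 3.242.
d_min = 3.242 × √(2/248) = 3.242 × 0.0898 = 0.291.

d_min ≈ 0.29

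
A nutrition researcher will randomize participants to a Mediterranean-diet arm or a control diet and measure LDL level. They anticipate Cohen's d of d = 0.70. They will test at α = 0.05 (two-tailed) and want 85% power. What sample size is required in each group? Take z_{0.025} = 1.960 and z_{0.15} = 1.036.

n = 37 per group

For two independent groups with equal n: n = 2·((z_{α/2} + z_β) / d)².
z_{α/2} + z_β = 1.960 + 1.036 = 2.996.
n = 2 × (2.996 / 0.70)² = 2 × 4.280² = 2 × 18.32 = 36.6.
Round up to the next whole participant.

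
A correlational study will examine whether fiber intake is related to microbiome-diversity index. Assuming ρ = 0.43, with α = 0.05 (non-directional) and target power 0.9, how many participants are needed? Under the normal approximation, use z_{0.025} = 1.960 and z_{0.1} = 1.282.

Fisher's z: C = ½·ln((1+r)/(1−r)) = ½·ln(2.5088) = 0.4599.
n = ((z_{α/2} + z_β)/C)² + 3.
(1.960 + 1.282) / 0.4599 = 3.242 / 0.4599 = 7.049.
n = 7.049² + 3 = 49.69 + 3 = 52.7.
Round up.

n = 53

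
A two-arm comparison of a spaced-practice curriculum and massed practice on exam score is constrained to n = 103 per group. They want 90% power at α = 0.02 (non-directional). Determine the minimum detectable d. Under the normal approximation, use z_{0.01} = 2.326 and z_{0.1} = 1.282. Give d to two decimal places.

For two independent groups of n = 103 each: d_min = (z_{α/2} + z_β)·√(2/n).
z-sum = 2.326 + 1.282 = 3.608.
d_min = 3.608 × √(2/103) = 3.608 × 0.1393 = 0.503.

d_min ≈ 0.50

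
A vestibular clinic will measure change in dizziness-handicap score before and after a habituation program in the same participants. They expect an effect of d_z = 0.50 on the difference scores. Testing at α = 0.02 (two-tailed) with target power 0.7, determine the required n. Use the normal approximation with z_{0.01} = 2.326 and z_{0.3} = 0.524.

For a paired (one-sample on differences) test: n = ((z_{α/2} + z_β) / d)².
z_{α/2} + z_β = 2.326 + 0.524 = 2.850.
n = (2.850 / 0.50)² = 5.700² = 32.49.
Round up.

n = 33 pairs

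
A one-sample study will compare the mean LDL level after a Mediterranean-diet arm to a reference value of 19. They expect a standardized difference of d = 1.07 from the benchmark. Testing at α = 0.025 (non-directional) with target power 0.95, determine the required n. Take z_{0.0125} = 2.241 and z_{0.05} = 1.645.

n = 14

For a one-sample test: n = ((z_{α/2} + z_β) / d)².
z_{α/2} + z_β = 2.241 + 1.645 = 3.886.
n = (3.886 / 1.07)² = 3.632² = 13.19.
Round up.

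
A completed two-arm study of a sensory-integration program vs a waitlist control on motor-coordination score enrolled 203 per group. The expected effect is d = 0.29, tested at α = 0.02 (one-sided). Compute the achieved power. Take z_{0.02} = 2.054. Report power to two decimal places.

power ≈ 0.81

For two equal groups, power = Φ(d·√(n/2) − z_{α}).
d·√(n/2) = 0.29 × √(203/2) = 0.29 × 10.075 = 2.922.
z_β = 2.922 − 2.054 = 0.868.
Power = Φ(0.868) = 0.807.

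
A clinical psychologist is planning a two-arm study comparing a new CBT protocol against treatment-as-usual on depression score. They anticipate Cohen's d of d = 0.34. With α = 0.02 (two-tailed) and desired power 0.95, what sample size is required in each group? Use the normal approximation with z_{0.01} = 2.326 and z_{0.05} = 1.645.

n = 273 per group

For two independent groups with equal n: n = 2·((z_{α/2} + z_β) / d)².
z_{α/2} + z_β = 2.326 + 1.645 = 3.971.
n = 2 × (3.971 / 0.34)² = 2 × 11.679² = 2 × 136.41 = 272.8.
Round up to the next whole participant.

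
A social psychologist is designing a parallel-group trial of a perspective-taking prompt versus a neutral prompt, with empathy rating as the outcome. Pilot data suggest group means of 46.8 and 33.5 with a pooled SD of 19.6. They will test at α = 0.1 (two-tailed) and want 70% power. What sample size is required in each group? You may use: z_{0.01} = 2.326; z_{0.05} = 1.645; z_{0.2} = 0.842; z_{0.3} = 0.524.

Cohen's d = |M₁ − M₂| / SD_pooled = |46.8 − 33.5| / 19.6 = 13.3 / 19.6 = 0.679.
For two independent groups with equal n: n = 2·((z_{α/2} + z_β) / d)².
z_{α/2} + z_β = 1.645 + 0.524 = 2.169.
n = 2 × (2.169 / 0.679)² = 2 × 3.194² = 2 × 10.20 = 20.4.
Round up to the next whole participant.

n = 21 per group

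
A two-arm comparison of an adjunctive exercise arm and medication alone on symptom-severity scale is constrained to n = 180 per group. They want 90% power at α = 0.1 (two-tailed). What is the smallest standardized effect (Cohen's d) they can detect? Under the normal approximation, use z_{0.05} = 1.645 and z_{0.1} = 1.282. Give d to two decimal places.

For two independent groups of n = 180 each: d_min = (z_{α/2} + z_β)·√(2/n).
z-sum = 1.645 + 1.282 = 2.927.
d_min = 2.927 × √(2/180) = 2.927 × 0.1054 = 0.309.

d_min ≈ 0.31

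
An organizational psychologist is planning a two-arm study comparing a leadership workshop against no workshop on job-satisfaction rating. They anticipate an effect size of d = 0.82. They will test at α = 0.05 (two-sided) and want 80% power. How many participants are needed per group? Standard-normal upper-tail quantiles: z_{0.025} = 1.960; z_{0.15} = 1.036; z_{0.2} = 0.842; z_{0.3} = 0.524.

n = 24 per group

For two independent groups with equal n: n = 2·((z_{α/2} + z_β) / d)².
z_{α/2} + z_β = 1.960 + 0.842 = 2.802.
n = 2 × (2.802 / 0.82)² = 2 × 3.417² = 2 × 11.68 = 23.4.
Round up to the next whole participant.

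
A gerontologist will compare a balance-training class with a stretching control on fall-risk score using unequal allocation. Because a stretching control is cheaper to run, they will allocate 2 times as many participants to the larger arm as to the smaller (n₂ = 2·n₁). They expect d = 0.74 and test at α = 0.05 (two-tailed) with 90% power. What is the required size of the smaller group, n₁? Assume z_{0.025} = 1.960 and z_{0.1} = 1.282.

n₁ = 29

With allocation ratio k = n₂/n₁ = 2, Var(x̄₁−x̄₂) = σ²(1/n₁ + 1/(k·n₁)) = σ²·(k+1)/(k·n₁).
So n₁ = (1 + 1/k)·((z_{α/2} + z_β)/d)² = 1.500 × (3.242/0.74)².
n₁ = 1.500 × 19.19 = 28.8.
Round up: n₁ = 29, giving n₂ = 2 × 29 = 58.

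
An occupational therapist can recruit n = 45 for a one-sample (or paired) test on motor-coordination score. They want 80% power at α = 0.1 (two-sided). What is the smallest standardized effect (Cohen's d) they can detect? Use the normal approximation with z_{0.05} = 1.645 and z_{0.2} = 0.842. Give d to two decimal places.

d_min ≈ 0.37

For a single sample (or paired design) of n = 45: d_min = (z_{α/2} + z_β)/√n.
z-sum = 1.645 + 0.842 = 2.487.
d_min = 2.487 / √45 = 2.487 / 6.708 = 0.371.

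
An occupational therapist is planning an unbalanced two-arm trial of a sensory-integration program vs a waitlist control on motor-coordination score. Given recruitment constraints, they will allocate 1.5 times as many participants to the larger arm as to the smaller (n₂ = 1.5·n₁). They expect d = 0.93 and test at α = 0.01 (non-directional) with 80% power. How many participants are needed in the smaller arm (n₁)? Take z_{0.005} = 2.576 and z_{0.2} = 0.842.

n₁ = 23

With allocation ratio k = n₂/n₁ = 1.5, Var(x̄₁−x̄₂) = σ²(1/n₁ + 1/(k·n₁)) = σ²·(k+1)/(k·n₁).
So n₁ = (1 + 1/k)·((z_{α/2} + z_β)/d)² = 1.667 × (3.418/0.93)².
n₁ = 1.667 × 13.51 = 22.5.
Round up: n₁ = 23, giving n₂ = ⌈1.5 × 23⌉ = ⌈34.5⌉ = 35.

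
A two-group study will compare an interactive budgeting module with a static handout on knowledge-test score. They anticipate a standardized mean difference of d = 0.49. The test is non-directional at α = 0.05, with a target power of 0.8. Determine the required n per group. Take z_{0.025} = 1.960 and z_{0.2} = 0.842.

For two independent groups with equal n: n = 2·((z_{α/2} + z_β) / d)².
z_{α/2} + z_β = 1.960 + 0.842 = 2.802.
n = 2 × (2.802 / 0.49)² = 2 × 5.718² = 2 × 32.70 = 65.4.
Round up to the next whole participant.

n = 66 per group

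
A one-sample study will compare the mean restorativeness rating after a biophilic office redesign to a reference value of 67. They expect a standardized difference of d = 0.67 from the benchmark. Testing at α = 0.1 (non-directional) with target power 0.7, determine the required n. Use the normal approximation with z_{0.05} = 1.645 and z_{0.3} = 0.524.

For a one-sample test: n = ((z_{α/2} + z_β) / d)².
z_{α/2} + z_β = 1.645 + 0.524 = 2.169.
n = (2.169 / 0.67)² = 3.237² = 10.48.
Round up.

n = 11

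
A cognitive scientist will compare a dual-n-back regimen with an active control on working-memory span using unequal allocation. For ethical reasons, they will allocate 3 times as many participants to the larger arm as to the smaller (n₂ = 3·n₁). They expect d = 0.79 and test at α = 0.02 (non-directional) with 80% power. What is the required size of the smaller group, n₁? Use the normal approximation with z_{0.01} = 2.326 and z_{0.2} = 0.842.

n₁ = 22

With allocation ratio k = n₂/n₁ = 3, Var(x̄₁−x̄₂) = σ²(1/n₁ + 1/(k·n₁)) = σ²·(k+1)/(k·n₁).
So n₁ = (1 + 1/k)·((z_{α/2} + z_β)/d)² = 1.333 × (3.168/0.79)².
n₁ = 1.333 × 16.08 = 21.4.
Round up: n₁ = 22, giving n₂ = 3 × 22 = 66.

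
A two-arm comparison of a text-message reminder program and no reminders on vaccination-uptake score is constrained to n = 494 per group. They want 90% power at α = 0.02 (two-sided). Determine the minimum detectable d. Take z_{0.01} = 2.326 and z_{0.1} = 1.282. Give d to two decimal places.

For two independent groups of n = 494 each: d_min = (z_{α/2} + z_β)·√(2/n).
z-sum = 2.326 + 1.282 = 3.608.
d_min = 3.608 × √(2/494) = 3.608 × 0.0636 = 0.230.

d_min ≈ 0.23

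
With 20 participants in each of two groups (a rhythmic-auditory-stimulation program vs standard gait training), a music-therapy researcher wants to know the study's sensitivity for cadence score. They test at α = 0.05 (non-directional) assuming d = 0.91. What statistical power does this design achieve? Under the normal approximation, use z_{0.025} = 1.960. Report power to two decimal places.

power ≈ 0.82

For two equal groups, power = Φ(d·√(n/2) − z_{α/2}).
d·√(n/2) = 0.91 × √(20/2) = 0.91 × 3.162 = 2.878.
z_β = 2.878 − 1.960 = 0.918.
Power = Φ(0.918) = 0.821.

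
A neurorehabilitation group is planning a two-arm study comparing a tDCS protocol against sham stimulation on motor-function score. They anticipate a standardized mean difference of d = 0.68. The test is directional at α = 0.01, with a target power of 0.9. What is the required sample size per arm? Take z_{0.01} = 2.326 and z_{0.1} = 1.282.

For two independent groups with equal n: n = 2·((z_{α} + z_β) / d)².
z_{α} + z_β = 2.326 + 1.282 = 3.608.
n = 2 × (3.608 / 0.68)² = 2 × 5.306² = 2 × 28.15 = 56.3.
Round up to the next whole participant.

n = 57 per group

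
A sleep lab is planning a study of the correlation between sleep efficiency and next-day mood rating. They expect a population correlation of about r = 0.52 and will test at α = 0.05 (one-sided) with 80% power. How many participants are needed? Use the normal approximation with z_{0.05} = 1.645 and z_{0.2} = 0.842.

Fisher's z: C = ½·ln((1+r)/(1−r)) = ½·ln(3.1667) = 0.5763.
n = ((z_{α} + z_β)/C)² + 3.
(1.645 + 0.842) / 0.5763 = 2.487 / 0.5763 = 4.315.
n = 4.315² + 3 = 18.62 + 3 = 21.6.
Round up.

n = 22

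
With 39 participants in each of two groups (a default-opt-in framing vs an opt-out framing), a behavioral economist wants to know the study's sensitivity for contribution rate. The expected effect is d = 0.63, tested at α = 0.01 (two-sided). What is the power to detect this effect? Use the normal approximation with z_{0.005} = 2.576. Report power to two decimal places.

power ≈ 0.58

For two equal groups, power = Φ(d·√(n/2) − z_{α/2}).
d·√(n/2) = 0.63 × √(39/2) = 0.63 × 4.416 = 2.782.
z_β = 2.782 − 2.576 = 0.206.
Power = Φ(0.206) = 0.582.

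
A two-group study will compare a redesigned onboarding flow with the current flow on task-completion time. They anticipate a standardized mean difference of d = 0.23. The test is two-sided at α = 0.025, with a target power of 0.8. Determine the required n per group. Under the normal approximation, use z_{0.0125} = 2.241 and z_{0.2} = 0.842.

n = 360 per group

For two independent groups with equal n: n = 2·((z_{α/2} + z_β) / d)².
z_{α/2} + z_β = 2.241 + 0.842 = 3.083.
n = 2 × (3.083 / 0.23)² = 2 × 13.404² = 2 × 179.68 = 359.4.
Round up to the next whole participant.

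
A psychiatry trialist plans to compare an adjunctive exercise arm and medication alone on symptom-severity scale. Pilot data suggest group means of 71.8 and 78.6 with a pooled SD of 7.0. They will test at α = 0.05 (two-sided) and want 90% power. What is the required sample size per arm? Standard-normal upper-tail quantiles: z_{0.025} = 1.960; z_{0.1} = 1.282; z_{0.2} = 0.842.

Cohen's d = |M₁ − M₂| / SD_pooled = |71.8 − 78.6| / 7.0 = 6.8 / 7.0 = 0.971.
For two independent groups with equal n: n = 2·((z_{α/2} + z_β) / d)².
z_{α/2} + z_β = 1.960 + 1.282 = 3.242.
n = 2 × (3.242 / 0.971)² = 2 × 3.339² = 2 × 11.15 = 22.3.
Round up to the next whole participant.

n = 23 per group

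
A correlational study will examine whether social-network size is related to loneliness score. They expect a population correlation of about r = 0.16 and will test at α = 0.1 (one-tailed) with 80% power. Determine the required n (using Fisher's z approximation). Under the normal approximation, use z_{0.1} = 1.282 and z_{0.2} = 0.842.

n = 177

Fisher's z: C = ½·ln((1+r)/(1−r)) = ½·ln(1.3810) = 0.1614.
n = ((z_{α} + z_β)/C)² + 3.
(1.282 + 0.842) / 0.1614 = 2.124 / 0.1614 = 13.160.
n = 13.160² + 3 = 173.18 + 3 = 176.2.
Round up.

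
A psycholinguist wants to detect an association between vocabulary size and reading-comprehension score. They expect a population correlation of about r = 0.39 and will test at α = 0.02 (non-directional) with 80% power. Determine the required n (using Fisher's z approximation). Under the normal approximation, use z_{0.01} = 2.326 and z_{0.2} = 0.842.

n = 63

Fisher's z: C = ½·ln((1+r)/(1−r)) = ½·ln(2.2787) = 0.4118.
n = ((z_{α/2} + z_β)/C)² + 3.
(2.326 + 0.842) / 0.4118 = 3.168 / 0.4118 = 7.693.
n = 7.693² + 3 = 59.18 + 3 = 62.2.
Round up.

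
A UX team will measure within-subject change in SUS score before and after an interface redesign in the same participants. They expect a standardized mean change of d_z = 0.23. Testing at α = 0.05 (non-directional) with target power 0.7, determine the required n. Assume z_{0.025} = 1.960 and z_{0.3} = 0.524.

n = 117 pairs

For a paired (one-sample on differences) test: n = ((z_{α/2} + z_β) / d)².
z_{α/2} + z_β = 1.960 + 0.524 = 2.484.
n = (2.484 / 0.23)² = 10.800² = 116.64.
Round up.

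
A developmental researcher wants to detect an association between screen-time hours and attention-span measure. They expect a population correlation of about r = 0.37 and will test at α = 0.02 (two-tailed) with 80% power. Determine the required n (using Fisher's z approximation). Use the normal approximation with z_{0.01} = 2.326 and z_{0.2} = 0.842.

Fisher's z: C = ½·ln((1+r)/(1−r)) = ½·ln(2.1746) = 0.3884.
n = ((z_{α/2} + z_β)/C)² + 3.
(2.326 + 0.842) / 0.3884 = 3.168 / 0.3884 = 8.157.
n = 8.157² + 3 = 66.53 + 3 = 69.5.
Round up.

n = 70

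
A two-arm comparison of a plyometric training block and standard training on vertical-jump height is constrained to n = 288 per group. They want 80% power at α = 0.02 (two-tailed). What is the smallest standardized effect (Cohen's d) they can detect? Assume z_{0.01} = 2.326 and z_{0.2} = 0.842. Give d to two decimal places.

For two independent groups of n = 288 each: d_min = (z_{α/2} + z_β)·√(2/n).
z-sum = 2.326 + 0.842 = 3.168.
d_min = 3.168 × √(2/288) = 3.168 × 0.0833 = 0.264.

d_min ≈ 0.26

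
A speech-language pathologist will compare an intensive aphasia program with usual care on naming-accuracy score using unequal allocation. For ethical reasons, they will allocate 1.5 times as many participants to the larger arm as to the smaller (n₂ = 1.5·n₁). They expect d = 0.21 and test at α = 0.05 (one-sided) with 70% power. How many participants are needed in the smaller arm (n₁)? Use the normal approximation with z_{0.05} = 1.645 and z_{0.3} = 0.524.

n₁ = 178

With allocation ratio k = n₂/n₁ = 1.5, Var(x̄₁−x̄₂) = σ²(1/n₁ + 1/(k·n₁)) = σ²·(k+1)/(k·n₁).
So n₁ = (1 + 1/k)·((z_{α} + z_β)/d)² = 1.667 × (2.169/0.21)².
n₁ = 1.667 × 106.68 = 177.8.
Round up: n₁ = 178, giving n₂ = 1.5 × 178 = 267.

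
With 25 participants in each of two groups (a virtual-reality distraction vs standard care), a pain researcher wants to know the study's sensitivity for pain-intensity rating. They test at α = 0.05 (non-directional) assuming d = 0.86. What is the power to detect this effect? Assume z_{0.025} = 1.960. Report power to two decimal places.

For two equal groups, power = Φ(d·√(n/2) − z_{α/2}).
d·√(n/2) = 0.86 × √(25/2) = 0.86 × 3.536 = 3.041.
z_β = 3.041 − 1.960 = 1.081.
Power = Φ(1.081) = 0.860.

power ≈ 0.86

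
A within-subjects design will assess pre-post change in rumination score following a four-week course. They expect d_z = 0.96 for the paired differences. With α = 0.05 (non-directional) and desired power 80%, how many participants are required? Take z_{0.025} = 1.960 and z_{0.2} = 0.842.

For a paired (one-sample on differences) test: n = ((z_{α/2} + z_β) / d)².
z_{α/2} + z_β = 1.960 + 0.842 = 2.802.
n = (2.802 / 0.96)² = 2.919² = 8.52.
Round up.

n = 9 pairs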